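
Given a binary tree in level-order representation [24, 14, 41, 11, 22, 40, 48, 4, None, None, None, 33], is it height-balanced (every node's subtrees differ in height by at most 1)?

Tree (level-order array): [24, 14, 41, 11, 22, 40, 48, 4, None, None, None, 33]
Definition: a tree is height-balanced if, at every node, |h(left) - h(right)| <= 1 (empty subtree has height -1).
Bottom-up per-node check:
  node 4: h_left=-1, h_right=-1, diff=0 [OK], height=0
  node 11: h_left=0, h_right=-1, diff=1 [OK], height=1
  node 22: h_left=-1, h_right=-1, diff=0 [OK], height=0
  node 14: h_left=1, h_right=0, diff=1 [OK], height=2
  node 33: h_left=-1, h_right=-1, diff=0 [OK], height=0
  node 40: h_left=0, h_right=-1, diff=1 [OK], height=1
  node 48: h_left=-1, h_right=-1, diff=0 [OK], height=0
  node 41: h_left=1, h_right=0, diff=1 [OK], height=2
  node 24: h_left=2, h_right=2, diff=0 [OK], height=3
All nodes satisfy the balance condition.
Result: Balanced


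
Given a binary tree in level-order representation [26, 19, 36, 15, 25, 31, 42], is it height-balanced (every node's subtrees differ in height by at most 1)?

Tree (level-order array): [26, 19, 36, 15, 25, 31, 42]
Definition: a tree is height-balanced if, at every node, |h(left) - h(right)| <= 1 (empty subtree has height -1).
Bottom-up per-node check:
  node 15: h_left=-1, h_right=-1, diff=0 [OK], height=0
  node 25: h_left=-1, h_right=-1, diff=0 [OK], height=0
  node 19: h_left=0, h_right=0, diff=0 [OK], height=1
  node 31: h_left=-1, h_right=-1, diff=0 [OK], height=0
  node 42: h_left=-1, h_right=-1, diff=0 [OK], height=0
  node 36: h_left=0, h_right=0, diff=0 [OK], height=1
  node 26: h_left=1, h_right=1, diff=0 [OK], height=2
All nodes satisfy the balance condition.
Result: Balanced


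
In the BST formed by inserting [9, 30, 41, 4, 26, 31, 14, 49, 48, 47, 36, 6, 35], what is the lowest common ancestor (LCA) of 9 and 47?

Tree insertion order: [9, 30, 41, 4, 26, 31, 14, 49, 48, 47, 36, 6, 35]
Tree (level-order array): [9, 4, 30, None, 6, 26, 41, None, None, 14, None, 31, 49, None, None, None, 36, 48, None, 35, None, 47]
In a BST, the LCA of p=9, q=47 is the first node v on the
root-to-leaf path with p <= v <= q (go left if both < v, right if both > v).
Walk from root:
  at 9: 9 <= 9 <= 47, this is the LCA
LCA = 9


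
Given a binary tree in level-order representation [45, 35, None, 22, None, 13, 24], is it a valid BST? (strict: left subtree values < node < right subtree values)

Level-order array: [45, 35, None, 22, None, 13, 24]
Validate using subtree bounds (lo, hi): at each node, require lo < value < hi,
then recurse left with hi=value and right with lo=value.
Preorder trace (stopping at first violation):
  at node 45 with bounds (-inf, +inf): OK
  at node 35 with bounds (-inf, 45): OK
  at node 22 with bounds (-inf, 35): OK
  at node 13 with bounds (-inf, 22): OK
  at node 24 with bounds (22, 35): OK
No violation found at any node.
Result: Valid BST


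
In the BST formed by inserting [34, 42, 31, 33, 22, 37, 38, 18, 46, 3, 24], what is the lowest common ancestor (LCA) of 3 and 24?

Tree insertion order: [34, 42, 31, 33, 22, 37, 38, 18, 46, 3, 24]
Tree (level-order array): [34, 31, 42, 22, 33, 37, 46, 18, 24, None, None, None, 38, None, None, 3]
In a BST, the LCA of p=3, q=24 is the first node v on the
root-to-leaf path with p <= v <= q (go left if both < v, right if both > v).
Walk from root:
  at 34: both 3 and 24 < 34, go left
  at 31: both 3 and 24 < 31, go left
  at 22: 3 <= 22 <= 24, this is the LCA
LCA = 22


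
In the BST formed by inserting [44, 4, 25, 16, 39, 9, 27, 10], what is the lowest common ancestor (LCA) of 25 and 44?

Tree insertion order: [44, 4, 25, 16, 39, 9, 27, 10]
Tree (level-order array): [44, 4, None, None, 25, 16, 39, 9, None, 27, None, None, 10]
In a BST, the LCA of p=25, q=44 is the first node v on the
root-to-leaf path with p <= v <= q (go left if both < v, right if both > v).
Walk from root:
  at 44: 25 <= 44 <= 44, this is the LCA
LCA = 44


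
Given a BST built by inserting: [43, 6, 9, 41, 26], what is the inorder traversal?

Tree insertion order: [43, 6, 9, 41, 26]
Tree (level-order array): [43, 6, None, None, 9, None, 41, 26]
Inorder traversal: [6, 9, 26, 41, 43]


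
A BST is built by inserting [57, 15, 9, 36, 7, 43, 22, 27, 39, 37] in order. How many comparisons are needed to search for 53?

Search path for 53: 57 -> 15 -> 36 -> 43
Found: False
Comparisons: 4


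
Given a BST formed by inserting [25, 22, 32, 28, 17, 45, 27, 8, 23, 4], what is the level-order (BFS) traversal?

Tree insertion order: [25, 22, 32, 28, 17, 45, 27, 8, 23, 4]
Tree (level-order array): [25, 22, 32, 17, 23, 28, 45, 8, None, None, None, 27, None, None, None, 4]
BFS from the root, enqueuing left then right child of each popped node:
  queue [25] -> pop 25, enqueue [22, 32], visited so far: [25]
  queue [22, 32] -> pop 22, enqueue [17, 23], visited so far: [25, 22]
  queue [32, 17, 23] -> pop 32, enqueue [28, 45], visited so far: [25, 22, 32]
  queue [17, 23, 28, 45] -> pop 17, enqueue [8], visited so far: [25, 22, 32, 17]
  queue [23, 28, 45, 8] -> pop 23, enqueue [none], visited so far: [25, 22, 32, 17, 23]
  queue [28, 45, 8] -> pop 28, enqueue [27], visited so far: [25, 22, 32, 17, 23, 28]
  queue [45, 8, 27] -> pop 45, enqueue [none], visited so far: [25, 22, 32, 17, 23, 28, 45]
  queue [8, 27] -> pop 8, enqueue [4], visited so far: [25, 22, 32, 17, 23, 28, 45, 8]
  queue [27, 4] -> pop 27, enqueue [none], visited so far: [25, 22, 32, 17, 23, 28, 45, 8, 27]
  queue [4] -> pop 4, enqueue [none], visited so far: [25, 22, 32, 17, 23, 28, 45, 8, 27, 4]
Result: [25, 22, 32, 17, 23, 28, 45, 8, 27, 4]


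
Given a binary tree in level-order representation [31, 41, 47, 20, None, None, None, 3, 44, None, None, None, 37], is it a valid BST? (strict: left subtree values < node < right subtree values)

Level-order array: [31, 41, 47, 20, None, None, None, 3, 44, None, None, None, 37]
Validate using subtree bounds (lo, hi): at each node, require lo < value < hi,
then recurse left with hi=value and right with lo=value.
Preorder trace (stopping at first violation):
  at node 31 with bounds (-inf, +inf): OK
  at node 41 with bounds (-inf, 31): VIOLATION
Node 41 violates its bound: not (-inf < 41 < 31).
Result: Not a valid BST


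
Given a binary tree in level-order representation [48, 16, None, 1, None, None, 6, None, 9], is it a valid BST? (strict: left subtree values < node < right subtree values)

Level-order array: [48, 16, None, 1, None, None, 6, None, 9]
Validate using subtree bounds (lo, hi): at each node, require lo < value < hi,
then recurse left with hi=value and right with lo=value.
Preorder trace (stopping at first violation):
  at node 48 with bounds (-inf, +inf): OK
  at node 16 with bounds (-inf, 48): OK
  at node 1 with bounds (-inf, 16): OK
  at node 6 with bounds (1, 16): OK
  at node 9 with bounds (6, 16): OK
No violation found at any node.
Result: Valid BST


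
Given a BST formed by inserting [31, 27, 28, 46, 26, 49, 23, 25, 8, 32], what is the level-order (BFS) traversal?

Tree insertion order: [31, 27, 28, 46, 26, 49, 23, 25, 8, 32]
Tree (level-order array): [31, 27, 46, 26, 28, 32, 49, 23, None, None, None, None, None, None, None, 8, 25]
BFS from the root, enqueuing left then right child of each popped node:
  queue [31] -> pop 31, enqueue [27, 46], visited so far: [31]
  queue [27, 46] -> pop 27, enqueue [26, 28], visited so far: [31, 27]
  queue [46, 26, 28] -> pop 46, enqueue [32, 49], visited so far: [31, 27, 46]
  queue [26, 28, 32, 49] -> pop 26, enqueue [23], visited so far: [31, 27, 46, 26]
  queue [28, 32, 49, 23] -> pop 28, enqueue [none], visited so far: [31, 27, 46, 26, 28]
  queue [32, 49, 23] -> pop 32, enqueue [none], visited so far: [31, 27, 46, 26, 28, 32]
  queue [49, 23] -> pop 49, enqueue [none], visited so far: [31, 27, 46, 26, 28, 32, 49]
  queue [23] -> pop 23, enqueue [8, 25], visited so far: [31, 27, 46, 26, 28, 32, 49, 23]
  queue [8, 25] -> pop 8, enqueue [none], visited so far: [31, 27, 46, 26, 28, 32, 49, 23, 8]
  queue [25] -> pop 25, enqueue [none], visited so far: [31, 27, 46, 26, 28, 32, 49, 23, 8, 25]
Result: [31, 27, 46, 26, 28, 32, 49, 23, 8, 25]


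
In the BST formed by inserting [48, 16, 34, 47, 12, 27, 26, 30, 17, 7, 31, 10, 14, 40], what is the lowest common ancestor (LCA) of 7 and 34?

Tree insertion order: [48, 16, 34, 47, 12, 27, 26, 30, 17, 7, 31, 10, 14, 40]
Tree (level-order array): [48, 16, None, 12, 34, 7, 14, 27, 47, None, 10, None, None, 26, 30, 40, None, None, None, 17, None, None, 31]
In a BST, the LCA of p=7, q=34 is the first node v on the
root-to-leaf path with p <= v <= q (go left if both < v, right if both > v).
Walk from root:
  at 48: both 7 and 34 < 48, go left
  at 16: 7 <= 16 <= 34, this is the LCA
LCA = 16


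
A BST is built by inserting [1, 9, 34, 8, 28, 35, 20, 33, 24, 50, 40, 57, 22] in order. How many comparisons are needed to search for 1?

Search path for 1: 1
Found: True
Comparisons: 1


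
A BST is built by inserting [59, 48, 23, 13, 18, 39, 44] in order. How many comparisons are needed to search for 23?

Search path for 23: 59 -> 48 -> 23
Found: True
Comparisons: 3


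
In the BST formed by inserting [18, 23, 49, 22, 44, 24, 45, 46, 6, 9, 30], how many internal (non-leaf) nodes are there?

Tree built from: [18, 23, 49, 22, 44, 24, 45, 46, 6, 9, 30]
Tree (level-order array): [18, 6, 23, None, 9, 22, 49, None, None, None, None, 44, None, 24, 45, None, 30, None, 46]
Rule: An internal node has at least one child.
Per-node child counts:
  node 18: 2 child(ren)
  node 6: 1 child(ren)
  node 9: 0 child(ren)
  node 23: 2 child(ren)
  node 22: 0 child(ren)
  node 49: 1 child(ren)
  node 44: 2 child(ren)
  node 24: 1 child(ren)
  node 30: 0 child(ren)
  node 45: 1 child(ren)
  node 46: 0 child(ren)
Matching nodes: [18, 6, 23, 49, 44, 24, 45]
Count of internal (non-leaf) nodes: 7


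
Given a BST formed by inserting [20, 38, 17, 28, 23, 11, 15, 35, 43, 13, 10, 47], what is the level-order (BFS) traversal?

Tree insertion order: [20, 38, 17, 28, 23, 11, 15, 35, 43, 13, 10, 47]
Tree (level-order array): [20, 17, 38, 11, None, 28, 43, 10, 15, 23, 35, None, 47, None, None, 13]
BFS from the root, enqueuing left then right child of each popped node:
  queue [20] -> pop 20, enqueue [17, 38], visited so far: [20]
  queue [17, 38] -> pop 17, enqueue [11], visited so far: [20, 17]
  queue [38, 11] -> pop 38, enqueue [28, 43], visited so far: [20, 17, 38]
  queue [11, 28, 43] -> pop 11, enqueue [10, 15], visited so far: [20, 17, 38, 11]
  queue [28, 43, 10, 15] -> pop 28, enqueue [23, 35], visited so far: [20, 17, 38, 11, 28]
  queue [43, 10, 15, 23, 35] -> pop 43, enqueue [47], visited so far: [20, 17, 38, 11, 28, 43]
  queue [10, 15, 23, 35, 47] -> pop 10, enqueue [none], visited so far: [20, 17, 38, 11, 28, 43, 10]
  queue [15, 23, 35, 47] -> pop 15, enqueue [13], visited so far: [20, 17, 38, 11, 28, 43, 10, 15]
  queue [23, 35, 47, 13] -> pop 23, enqueue [none], visited so far: [20, 17, 38, 11, 28, 43, 10, 15, 23]
  queue [35, 47, 13] -> pop 35, enqueue [none], visited so far: [20, 17, 38, 11, 28, 43, 10, 15, 23, 35]
  queue [47, 13] -> pop 47, enqueue [none], visited so far: [20, 17, 38, 11, 28, 43, 10, 15, 23, 35, 47]
  queue [13] -> pop 13, enqueue [none], visited so far: [20, 17, 38, 11, 28, 43, 10, 15, 23, 35, 47, 13]
Result: [20, 17, 38, 11, 28, 43, 10, 15, 23, 35, 47, 13]


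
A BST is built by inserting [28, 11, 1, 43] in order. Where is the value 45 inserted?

Starting tree (level order): [28, 11, 43, 1]
Insertion path: 28 -> 43
Result: insert 45 as right child of 43
Final tree (level order): [28, 11, 43, 1, None, None, 45]


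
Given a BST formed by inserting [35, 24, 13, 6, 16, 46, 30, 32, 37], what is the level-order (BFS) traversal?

Tree insertion order: [35, 24, 13, 6, 16, 46, 30, 32, 37]
Tree (level-order array): [35, 24, 46, 13, 30, 37, None, 6, 16, None, 32]
BFS from the root, enqueuing left then right child of each popped node:
  queue [35] -> pop 35, enqueue [24, 46], visited so far: [35]
  queue [24, 46] -> pop 24, enqueue [13, 30], visited so far: [35, 24]
  queue [46, 13, 30] -> pop 46, enqueue [37], visited so far: [35, 24, 46]
  queue [13, 30, 37] -> pop 13, enqueue [6, 16], visited so far: [35, 24, 46, 13]
  queue [30, 37, 6, 16] -> pop 30, enqueue [32], visited so far: [35, 24, 46, 13, 30]
  queue [37, 6, 16, 32] -> pop 37, enqueue [none], visited so far: [35, 24, 46, 13, 30, 37]
  queue [6, 16, 32] -> pop 6, enqueue [none], visited so far: [35, 24, 46, 13, 30, 37, 6]
  queue [16, 32] -> pop 16, enqueue [none], visited so far: [35, 24, 46, 13, 30, 37, 6, 16]
  queue [32] -> pop 32, enqueue [none], visited so far: [35, 24, 46, 13, 30, 37, 6, 16, 32]
Result: [35, 24, 46, 13, 30, 37, 6, 16, 32]


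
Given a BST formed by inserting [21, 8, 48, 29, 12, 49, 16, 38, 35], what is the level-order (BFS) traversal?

Tree insertion order: [21, 8, 48, 29, 12, 49, 16, 38, 35]
Tree (level-order array): [21, 8, 48, None, 12, 29, 49, None, 16, None, 38, None, None, None, None, 35]
BFS from the root, enqueuing left then right child of each popped node:
  queue [21] -> pop 21, enqueue [8, 48], visited so far: [21]
  queue [8, 48] -> pop 8, enqueue [12], visited so far: [21, 8]
  queue [48, 12] -> pop 48, enqueue [29, 49], visited so far: [21, 8, 48]
  queue [12, 29, 49] -> pop 12, enqueue [16], visited so far: [21, 8, 48, 12]
  queue [29, 49, 16] -> pop 29, enqueue [38], visited so far: [21, 8, 48, 12, 29]
  queue [49, 16, 38] -> pop 49, enqueue [none], visited so far: [21, 8, 48, 12, 29, 49]
  queue [16, 38] -> pop 16, enqueue [none], visited so far: [21, 8, 48, 12, 29, 49, 16]
  queue [38] -> pop 38, enqueue [35], visited so far: [21, 8, 48, 12, 29, 49, 16, 38]
  queue [35] -> pop 35, enqueue [none], visited so far: [21, 8, 48, 12, 29, 49, 16, 38, 35]
Result: [21, 8, 48, 12, 29, 49, 16, 38, 35]


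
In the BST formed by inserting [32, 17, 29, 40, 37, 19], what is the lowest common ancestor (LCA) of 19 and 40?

Tree insertion order: [32, 17, 29, 40, 37, 19]
Tree (level-order array): [32, 17, 40, None, 29, 37, None, 19]
In a BST, the LCA of p=19, q=40 is the first node v on the
root-to-leaf path with p <= v <= q (go left if both < v, right if both > v).
Walk from root:
  at 32: 19 <= 32 <= 40, this is the LCA
LCA = 32


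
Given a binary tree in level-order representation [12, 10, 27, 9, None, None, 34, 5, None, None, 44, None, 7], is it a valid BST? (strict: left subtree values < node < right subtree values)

Level-order array: [12, 10, 27, 9, None, None, 34, 5, None, None, 44, None, 7]
Validate using subtree bounds (lo, hi): at each node, require lo < value < hi,
then recurse left with hi=value and right with lo=value.
Preorder trace (stopping at first violation):
  at node 12 with bounds (-inf, +inf): OK
  at node 10 with bounds (-inf, 12): OK
  at node 9 with bounds (-inf, 10): OK
  at node 5 with bounds (-inf, 9): OK
  at node 7 with bounds (5, 9): OK
  at node 27 with bounds (12, +inf): OK
  at node 34 with bounds (27, +inf): OK
  at node 44 with bounds (34, +inf): OK
No violation found at any node.
Result: Valid BST


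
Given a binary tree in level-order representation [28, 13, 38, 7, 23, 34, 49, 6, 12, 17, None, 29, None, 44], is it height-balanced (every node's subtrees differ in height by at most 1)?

Tree (level-order array): [28, 13, 38, 7, 23, 34, 49, 6, 12, 17, None, 29, None, 44]
Definition: a tree is height-balanced if, at every node, |h(left) - h(right)| <= 1 (empty subtree has height -1).
Bottom-up per-node check:
  node 6: h_left=-1, h_right=-1, diff=0 [OK], height=0
  node 12: h_left=-1, h_right=-1, diff=0 [OK], height=0
  node 7: h_left=0, h_right=0, diff=0 [OK], height=1
  node 17: h_left=-1, h_right=-1, diff=0 [OK], height=0
  node 23: h_left=0, h_right=-1, diff=1 [OK], height=1
  node 13: h_left=1, h_right=1, diff=0 [OK], height=2
  node 29: h_left=-1, h_right=-1, diff=0 [OK], height=0
  node 34: h_left=0, h_right=-1, diff=1 [OK], height=1
  node 44: h_left=-1, h_right=-1, diff=0 [OK], height=0
  node 49: h_left=0, h_right=-1, diff=1 [OK], height=1
  node 38: h_left=1, h_right=1, diff=0 [OK], height=2
  node 28: h_left=2, h_right=2, diff=0 [OK], height=3
All nodes satisfy the balance condition.
Result: Balanced


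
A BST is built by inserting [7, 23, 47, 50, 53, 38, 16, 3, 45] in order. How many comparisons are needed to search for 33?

Search path for 33: 7 -> 23 -> 47 -> 38
Found: False
Comparisons: 4


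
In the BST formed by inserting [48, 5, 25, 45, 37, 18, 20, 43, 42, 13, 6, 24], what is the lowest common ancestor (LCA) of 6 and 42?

Tree insertion order: [48, 5, 25, 45, 37, 18, 20, 43, 42, 13, 6, 24]
Tree (level-order array): [48, 5, None, None, 25, 18, 45, 13, 20, 37, None, 6, None, None, 24, None, 43, None, None, None, None, 42]
In a BST, the LCA of p=6, q=42 is the first node v on the
root-to-leaf path with p <= v <= q (go left if both < v, right if both > v).
Walk from root:
  at 48: both 6 and 42 < 48, go left
  at 5: both 6 and 42 > 5, go right
  at 25: 6 <= 25 <= 42, this is the LCA
LCA = 25


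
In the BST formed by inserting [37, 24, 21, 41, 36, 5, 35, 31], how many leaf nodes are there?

Tree built from: [37, 24, 21, 41, 36, 5, 35, 31]
Tree (level-order array): [37, 24, 41, 21, 36, None, None, 5, None, 35, None, None, None, 31]
Rule: A leaf has 0 children.
Per-node child counts:
  node 37: 2 child(ren)
  node 24: 2 child(ren)
  node 21: 1 child(ren)
  node 5: 0 child(ren)
  node 36: 1 child(ren)
  node 35: 1 child(ren)
  node 31: 0 child(ren)
  node 41: 0 child(ren)
Matching nodes: [5, 31, 41]
Count of leaf nodes: 3


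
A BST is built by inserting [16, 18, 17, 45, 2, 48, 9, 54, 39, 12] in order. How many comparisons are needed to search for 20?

Search path for 20: 16 -> 18 -> 45 -> 39
Found: False
Comparisons: 4


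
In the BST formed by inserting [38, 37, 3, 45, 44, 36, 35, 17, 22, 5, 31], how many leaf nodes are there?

Tree built from: [38, 37, 3, 45, 44, 36, 35, 17, 22, 5, 31]
Tree (level-order array): [38, 37, 45, 3, None, 44, None, None, 36, None, None, 35, None, 17, None, 5, 22, None, None, None, 31]
Rule: A leaf has 0 children.
Per-node child counts:
  node 38: 2 child(ren)
  node 37: 1 child(ren)
  node 3: 1 child(ren)
  node 36: 1 child(ren)
  node 35: 1 child(ren)
  node 17: 2 child(ren)
  node 5: 0 child(ren)
  node 22: 1 child(ren)
  node 31: 0 child(ren)
  node 45: 1 child(ren)
  node 44: 0 child(ren)
Matching nodes: [5, 31, 44]
Count of leaf nodes: 3


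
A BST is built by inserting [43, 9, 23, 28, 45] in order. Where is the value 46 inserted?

Starting tree (level order): [43, 9, 45, None, 23, None, None, None, 28]
Insertion path: 43 -> 45
Result: insert 46 as right child of 45
Final tree (level order): [43, 9, 45, None, 23, None, 46, None, 28]


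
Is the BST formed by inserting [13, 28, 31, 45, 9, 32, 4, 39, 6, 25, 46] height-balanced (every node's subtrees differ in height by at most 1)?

Tree (level-order array): [13, 9, 28, 4, None, 25, 31, None, 6, None, None, None, 45, None, None, 32, 46, None, 39]
Definition: a tree is height-balanced if, at every node, |h(left) - h(right)| <= 1 (empty subtree has height -1).
Bottom-up per-node check:
  node 6: h_left=-1, h_right=-1, diff=0 [OK], height=0
  node 4: h_left=-1, h_right=0, diff=1 [OK], height=1
  node 9: h_left=1, h_right=-1, diff=2 [FAIL (|1--1|=2 > 1)], height=2
  node 25: h_left=-1, h_right=-1, diff=0 [OK], height=0
  node 39: h_left=-1, h_right=-1, diff=0 [OK], height=0
  node 32: h_left=-1, h_right=0, diff=1 [OK], height=1
  node 46: h_left=-1, h_right=-1, diff=0 [OK], height=0
  node 45: h_left=1, h_right=0, diff=1 [OK], height=2
  node 31: h_left=-1, h_right=2, diff=3 [FAIL (|-1-2|=3 > 1)], height=3
  node 28: h_left=0, h_right=3, diff=3 [FAIL (|0-3|=3 > 1)], height=4
  node 13: h_left=2, h_right=4, diff=2 [FAIL (|2-4|=2 > 1)], height=5
Node 9 violates the condition: |1 - -1| = 2 > 1.
Result: Not balanced


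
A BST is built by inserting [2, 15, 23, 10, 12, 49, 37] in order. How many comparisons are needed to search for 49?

Search path for 49: 2 -> 15 -> 23 -> 49
Found: True
Comparisons: 4


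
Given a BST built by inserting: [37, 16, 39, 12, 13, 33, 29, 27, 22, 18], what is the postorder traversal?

Tree insertion order: [37, 16, 39, 12, 13, 33, 29, 27, 22, 18]
Tree (level-order array): [37, 16, 39, 12, 33, None, None, None, 13, 29, None, None, None, 27, None, 22, None, 18]
Postorder traversal: [13, 12, 18, 22, 27, 29, 33, 16, 39, 37]


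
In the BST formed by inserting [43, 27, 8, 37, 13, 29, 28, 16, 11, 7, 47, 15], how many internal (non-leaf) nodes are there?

Tree built from: [43, 27, 8, 37, 13, 29, 28, 16, 11, 7, 47, 15]
Tree (level-order array): [43, 27, 47, 8, 37, None, None, 7, 13, 29, None, None, None, 11, 16, 28, None, None, None, 15]
Rule: An internal node has at least one child.
Per-node child counts:
  node 43: 2 child(ren)
  node 27: 2 child(ren)
  node 8: 2 child(ren)
  node 7: 0 child(ren)
  node 13: 2 child(ren)
  node 11: 0 child(ren)
  node 16: 1 child(ren)
  node 15: 0 child(ren)
  node 37: 1 child(ren)
  node 29: 1 child(ren)
  node 28: 0 child(ren)
  node 47: 0 child(ren)
Matching nodes: [43, 27, 8, 13, 16, 37, 29]
Count of internal (non-leaf) nodes: 7


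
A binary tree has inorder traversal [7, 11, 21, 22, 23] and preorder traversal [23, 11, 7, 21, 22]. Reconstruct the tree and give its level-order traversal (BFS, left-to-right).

Inorder:  [7, 11, 21, 22, 23]
Preorder: [23, 11, 7, 21, 22]
Algorithm: preorder visits root first, so consume preorder in order;
for each root, split the current inorder slice at that value into
left-subtree inorder and right-subtree inorder, then recurse.
Recursive splits:
  root=23; inorder splits into left=[7, 11, 21, 22], right=[]
  root=11; inorder splits into left=[7], right=[21, 22]
  root=7; inorder splits into left=[], right=[]
  root=21; inorder splits into left=[], right=[22]
  root=22; inorder splits into left=[], right=[]
Reconstructed level-order: [23, 11, 7, 21, 22]


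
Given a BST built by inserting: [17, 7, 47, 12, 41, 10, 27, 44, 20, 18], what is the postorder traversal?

Tree insertion order: [17, 7, 47, 12, 41, 10, 27, 44, 20, 18]
Tree (level-order array): [17, 7, 47, None, 12, 41, None, 10, None, 27, 44, None, None, 20, None, None, None, 18]
Postorder traversal: [10, 12, 7, 18, 20, 27, 44, 41, 47, 17]


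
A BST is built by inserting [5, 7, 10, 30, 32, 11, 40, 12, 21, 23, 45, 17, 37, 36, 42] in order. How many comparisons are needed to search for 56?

Search path for 56: 5 -> 7 -> 10 -> 30 -> 32 -> 40 -> 45
Found: False
Comparisons: 7


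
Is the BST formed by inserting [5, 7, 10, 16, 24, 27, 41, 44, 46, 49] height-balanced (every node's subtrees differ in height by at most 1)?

Tree (level-order array): [5, None, 7, None, 10, None, 16, None, 24, None, 27, None, 41, None, 44, None, 46, None, 49]
Definition: a tree is height-balanced if, at every node, |h(left) - h(right)| <= 1 (empty subtree has height -1).
Bottom-up per-node check:
  node 49: h_left=-1, h_right=-1, diff=0 [OK], height=0
  node 46: h_left=-1, h_right=0, diff=1 [OK], height=1
  node 44: h_left=-1, h_right=1, diff=2 [FAIL (|-1-1|=2 > 1)], height=2
  node 41: h_left=-1, h_right=2, diff=3 [FAIL (|-1-2|=3 > 1)], height=3
  node 27: h_left=-1, h_right=3, diff=4 [FAIL (|-1-3|=4 > 1)], height=4
  node 24: h_left=-1, h_right=4, diff=5 [FAIL (|-1-4|=5 > 1)], height=5
  node 16: h_left=-1, h_right=5, diff=6 [FAIL (|-1-5|=6 > 1)], height=6
  node 10: h_left=-1, h_right=6, diff=7 [FAIL (|-1-6|=7 > 1)], height=7
  node 7: h_left=-1, h_right=7, diff=8 [FAIL (|-1-7|=8 > 1)], height=8
  node 5: h_left=-1, h_right=8, diff=9 [FAIL (|-1-8|=9 > 1)], height=9
Node 44 violates the condition: |-1 - 1| = 2 > 1.
Result: Not balanced


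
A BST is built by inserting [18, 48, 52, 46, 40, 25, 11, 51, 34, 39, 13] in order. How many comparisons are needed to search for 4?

Search path for 4: 18 -> 11
Found: False
Comparisons: 2


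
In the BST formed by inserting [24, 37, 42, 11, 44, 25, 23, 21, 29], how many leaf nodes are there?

Tree built from: [24, 37, 42, 11, 44, 25, 23, 21, 29]
Tree (level-order array): [24, 11, 37, None, 23, 25, 42, 21, None, None, 29, None, 44]
Rule: A leaf has 0 children.
Per-node child counts:
  node 24: 2 child(ren)
  node 11: 1 child(ren)
  node 23: 1 child(ren)
  node 21: 0 child(ren)
  node 37: 2 child(ren)
  node 25: 1 child(ren)
  node 29: 0 child(ren)
  node 42: 1 child(ren)
  node 44: 0 child(ren)
Matching nodes: [21, 29, 44]
Count of leaf nodes: 3


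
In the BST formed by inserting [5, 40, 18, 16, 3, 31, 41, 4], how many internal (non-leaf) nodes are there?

Tree built from: [5, 40, 18, 16, 3, 31, 41, 4]
Tree (level-order array): [5, 3, 40, None, 4, 18, 41, None, None, 16, 31]
Rule: An internal node has at least one child.
Per-node child counts:
  node 5: 2 child(ren)
  node 3: 1 child(ren)
  node 4: 0 child(ren)
  node 40: 2 child(ren)
  node 18: 2 child(ren)
  node 16: 0 child(ren)
  node 31: 0 child(ren)
  node 41: 0 child(ren)
Matching nodes: [5, 3, 40, 18]
Count of internal (non-leaf) nodes: 4


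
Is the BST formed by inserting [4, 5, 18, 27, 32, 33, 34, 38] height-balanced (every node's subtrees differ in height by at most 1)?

Tree (level-order array): [4, None, 5, None, 18, None, 27, None, 32, None, 33, None, 34, None, 38]
Definition: a tree is height-balanced if, at every node, |h(left) - h(right)| <= 1 (empty subtree has height -1).
Bottom-up per-node check:
  node 38: h_left=-1, h_right=-1, diff=0 [OK], height=0
  node 34: h_left=-1, h_right=0, diff=1 [OK], height=1
  node 33: h_left=-1, h_right=1, diff=2 [FAIL (|-1-1|=2 > 1)], height=2
  node 32: h_left=-1, h_right=2, diff=3 [FAIL (|-1-2|=3 > 1)], height=3
  node 27: h_left=-1, h_right=3, diff=4 [FAIL (|-1-3|=4 > 1)], height=4
  node 18: h_left=-1, h_right=4, diff=5 [FAIL (|-1-4|=5 > 1)], height=5
  node 5: h_left=-1, h_right=5, diff=6 [FAIL (|-1-5|=6 > 1)], height=6
  node 4: h_left=-1, h_right=6, diff=7 [FAIL (|-1-6|=7 > 1)], height=7
Node 33 violates the condition: |-1 - 1| = 2 > 1.
Result: Not balanced


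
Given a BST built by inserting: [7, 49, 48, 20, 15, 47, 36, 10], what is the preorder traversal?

Tree insertion order: [7, 49, 48, 20, 15, 47, 36, 10]
Tree (level-order array): [7, None, 49, 48, None, 20, None, 15, 47, 10, None, 36]
Preorder traversal: [7, 49, 48, 20, 15, 10, 47, 36]


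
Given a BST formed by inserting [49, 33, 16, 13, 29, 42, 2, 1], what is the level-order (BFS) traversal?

Tree insertion order: [49, 33, 16, 13, 29, 42, 2, 1]
Tree (level-order array): [49, 33, None, 16, 42, 13, 29, None, None, 2, None, None, None, 1]
BFS from the root, enqueuing left then right child of each popped node:
  queue [49] -> pop 49, enqueue [33], visited so far: [49]
  queue [33] -> pop 33, enqueue [16, 42], visited so far: [49, 33]
  queue [16, 42] -> pop 16, enqueue [13, 29], visited so far: [49, 33, 16]
  queue [42, 13, 29] -> pop 42, enqueue [none], visited so far: [49, 33, 16, 42]
  queue [13, 29] -> pop 13, enqueue [2], visited so far: [49, 33, 16, 42, 13]
  queue [29, 2] -> pop 29, enqueue [none], visited so far: [49, 33, 16, 42, 13, 29]
  queue [2] -> pop 2, enqueue [1], visited so far: [49, 33, 16, 42, 13, 29, 2]
  queue [1] -> pop 1, enqueue [none], visited so far: [49, 33, 16, 42, 13, 29, 2, 1]
Result: [49, 33, 16, 42, 13, 29, 2, 1]


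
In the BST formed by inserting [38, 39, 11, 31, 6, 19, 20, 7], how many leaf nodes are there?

Tree built from: [38, 39, 11, 31, 6, 19, 20, 7]
Tree (level-order array): [38, 11, 39, 6, 31, None, None, None, 7, 19, None, None, None, None, 20]
Rule: A leaf has 0 children.
Per-node child counts:
  node 38: 2 child(ren)
  node 11: 2 child(ren)
  node 6: 1 child(ren)
  node 7: 0 child(ren)
  node 31: 1 child(ren)
  node 19: 1 child(ren)
  node 20: 0 child(ren)
  node 39: 0 child(ren)
Matching nodes: [7, 20, 39]
Count of leaf nodes: 3


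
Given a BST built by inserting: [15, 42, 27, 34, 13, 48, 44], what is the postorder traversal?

Tree insertion order: [15, 42, 27, 34, 13, 48, 44]
Tree (level-order array): [15, 13, 42, None, None, 27, 48, None, 34, 44]
Postorder traversal: [13, 34, 27, 44, 48, 42, 15]


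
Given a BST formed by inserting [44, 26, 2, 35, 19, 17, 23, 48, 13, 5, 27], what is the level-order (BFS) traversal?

Tree insertion order: [44, 26, 2, 35, 19, 17, 23, 48, 13, 5, 27]
Tree (level-order array): [44, 26, 48, 2, 35, None, None, None, 19, 27, None, 17, 23, None, None, 13, None, None, None, 5]
BFS from the root, enqueuing left then right child of each popped node:
  queue [44] -> pop 44, enqueue [26, 48], visited so far: [44]
  queue [26, 48] -> pop 26, enqueue [2, 35], visited so far: [44, 26]
  queue [48, 2, 35] -> pop 48, enqueue [none], visited so far: [44, 26, 48]
  queue [2, 35] -> pop 2, enqueue [19], visited so far: [44, 26, 48, 2]
  queue [35, 19] -> pop 35, enqueue [27], visited so far: [44, 26, 48, 2, 35]
  queue [19, 27] -> pop 19, enqueue [17, 23], visited so far: [44, 26, 48, 2, 35, 19]
  queue [27, 17, 23] -> pop 27, enqueue [none], visited so far: [44, 26, 48, 2, 35, 19, 27]
  queue [17, 23] -> pop 17, enqueue [13], visited so far: [44, 26, 48, 2, 35, 19, 27, 17]
  queue [23, 13] -> pop 23, enqueue [none], visited so far: [44, 26, 48, 2, 35, 19, 27, 17, 23]
  queue [13] -> pop 13, enqueue [5], visited so far: [44, 26, 48, 2, 35, 19, 27, 17, 23, 13]
  queue [5] -> pop 5, enqueue [none], visited so far: [44, 26, 48, 2, 35, 19, 27, 17, 23, 13, 5]
Result: [44, 26, 48, 2, 35, 19, 27, 17, 23, 13, 5]


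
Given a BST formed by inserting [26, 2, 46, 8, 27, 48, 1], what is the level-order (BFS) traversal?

Tree insertion order: [26, 2, 46, 8, 27, 48, 1]
Tree (level-order array): [26, 2, 46, 1, 8, 27, 48]
BFS from the root, enqueuing left then right child of each popped node:
  queue [26] -> pop 26, enqueue [2, 46], visited so far: [26]
  queue [2, 46] -> pop 2, enqueue [1, 8], visited so far: [26, 2]
  queue [46, 1, 8] -> pop 46, enqueue [27, 48], visited so far: [26, 2, 46]
  queue [1, 8, 27, 48] -> pop 1, enqueue [none], visited so far: [26, 2, 46, 1]
  queue [8, 27, 48] -> pop 8, enqueue [none], visited so far: [26, 2, 46, 1, 8]
  queue [27, 48] -> pop 27, enqueue [none], visited so far: [26, 2, 46, 1, 8, 27]
  queue [48] -> pop 48, enqueue [none], visited so far: [26, 2, 46, 1, 8, 27, 48]
Result: [26, 2, 46, 1, 8, 27, 48]


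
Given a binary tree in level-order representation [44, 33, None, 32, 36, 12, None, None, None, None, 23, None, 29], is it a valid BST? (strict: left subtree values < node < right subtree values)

Level-order array: [44, 33, None, 32, 36, 12, None, None, None, None, 23, None, 29]
Validate using subtree bounds (lo, hi): at each node, require lo < value < hi,
then recurse left with hi=value and right with lo=value.
Preorder trace (stopping at first violation):
  at node 44 with bounds (-inf, +inf): OK
  at node 33 with bounds (-inf, 44): OK
  at node 32 with bounds (-inf, 33): OK
  at node 12 with bounds (-inf, 32): OK
  at node 23 with bounds (12, 32): OK
  at node 29 with bounds (23, 32): OK
  at node 36 with bounds (33, 44): OK
No violation found at any node.
Result: Valid BST


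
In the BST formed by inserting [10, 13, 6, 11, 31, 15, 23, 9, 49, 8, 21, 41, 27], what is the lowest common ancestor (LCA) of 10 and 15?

Tree insertion order: [10, 13, 6, 11, 31, 15, 23, 9, 49, 8, 21, 41, 27]
Tree (level-order array): [10, 6, 13, None, 9, 11, 31, 8, None, None, None, 15, 49, None, None, None, 23, 41, None, 21, 27]
In a BST, the LCA of p=10, q=15 is the first node v on the
root-to-leaf path with p <= v <= q (go left if both < v, right if both > v).
Walk from root:
  at 10: 10 <= 10 <= 15, this is the LCA
LCA = 10


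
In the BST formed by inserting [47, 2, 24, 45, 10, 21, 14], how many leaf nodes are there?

Tree built from: [47, 2, 24, 45, 10, 21, 14]
Tree (level-order array): [47, 2, None, None, 24, 10, 45, None, 21, None, None, 14]
Rule: A leaf has 0 children.
Per-node child counts:
  node 47: 1 child(ren)
  node 2: 1 child(ren)
  node 24: 2 child(ren)
  node 10: 1 child(ren)
  node 21: 1 child(ren)
  node 14: 0 child(ren)
  node 45: 0 child(ren)
Matching nodes: [14, 45]
Count of leaf nodes: 2


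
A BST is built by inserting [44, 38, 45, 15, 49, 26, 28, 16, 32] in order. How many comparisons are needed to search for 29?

Search path for 29: 44 -> 38 -> 15 -> 26 -> 28 -> 32
Found: False
Comparisons: 6


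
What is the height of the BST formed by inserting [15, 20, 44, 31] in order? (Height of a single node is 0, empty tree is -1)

Insertion order: [15, 20, 44, 31]
Tree (level-order array): [15, None, 20, None, 44, 31]
Compute height bottom-up (empty subtree = -1):
  height(31) = 1 + max(-1, -1) = 0
  height(44) = 1 + max(0, -1) = 1
  height(20) = 1 + max(-1, 1) = 2
  height(15) = 1 + max(-1, 2) = 3
Height = 3


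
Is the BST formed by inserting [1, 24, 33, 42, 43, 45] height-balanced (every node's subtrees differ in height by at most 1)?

Tree (level-order array): [1, None, 24, None, 33, None, 42, None, 43, None, 45]
Definition: a tree is height-balanced if, at every node, |h(left) - h(right)| <= 1 (empty subtree has height -1).
Bottom-up per-node check:
  node 45: h_left=-1, h_right=-1, diff=0 [OK], height=0
  node 43: h_left=-1, h_right=0, diff=1 [OK], height=1
  node 42: h_left=-1, h_right=1, diff=2 [FAIL (|-1-1|=2 > 1)], height=2
  node 33: h_left=-1, h_right=2, diff=3 [FAIL (|-1-2|=3 > 1)], height=3
  node 24: h_left=-1, h_right=3, diff=4 [FAIL (|-1-3|=4 > 1)], height=4
  node 1: h_left=-1, h_right=4, diff=5 [FAIL (|-1-4|=5 > 1)], height=5
Node 42 violates the condition: |-1 - 1| = 2 > 1.
Result: Not balanced


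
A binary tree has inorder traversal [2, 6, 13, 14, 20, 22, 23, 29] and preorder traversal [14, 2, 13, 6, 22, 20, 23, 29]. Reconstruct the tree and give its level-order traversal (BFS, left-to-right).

Inorder:  [2, 6, 13, 14, 20, 22, 23, 29]
Preorder: [14, 2, 13, 6, 22, 20, 23, 29]
Algorithm: preorder visits root first, so consume preorder in order;
for each root, split the current inorder slice at that value into
left-subtree inorder and right-subtree inorder, then recurse.
Recursive splits:
  root=14; inorder splits into left=[2, 6, 13], right=[20, 22, 23, 29]
  root=2; inorder splits into left=[], right=[6, 13]
  root=13; inorder splits into left=[6], right=[]
  root=6; inorder splits into left=[], right=[]
  root=22; inorder splits into left=[20], right=[23, 29]
  root=20; inorder splits into left=[], right=[]
  root=23; inorder splits into left=[], right=[29]
  root=29; inorder splits into left=[], right=[]
Reconstructed level-order: [14, 2, 22, 13, 20, 23, 6, 29]


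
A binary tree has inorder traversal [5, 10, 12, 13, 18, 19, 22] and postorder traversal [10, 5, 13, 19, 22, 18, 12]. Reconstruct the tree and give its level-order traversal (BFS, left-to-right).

Inorder:   [5, 10, 12, 13, 18, 19, 22]
Postorder: [10, 5, 13, 19, 22, 18, 12]
Algorithm: postorder visits root last, so walk postorder right-to-left;
each value is the root of the current inorder slice — split it at that
value, recurse on the right subtree first, then the left.
Recursive splits:
  root=12; inorder splits into left=[5, 10], right=[13, 18, 19, 22]
  root=18; inorder splits into left=[13], right=[19, 22]
  root=22; inorder splits into left=[19], right=[]
  root=19; inorder splits into left=[], right=[]
  root=13; inorder splits into left=[], right=[]
  root=5; inorder splits into left=[], right=[10]
  root=10; inorder splits into left=[], right=[]
Reconstructed level-order: [12, 5, 18, 10, 13, 22, 19]


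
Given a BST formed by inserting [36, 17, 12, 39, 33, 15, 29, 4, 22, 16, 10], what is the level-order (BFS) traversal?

Tree insertion order: [36, 17, 12, 39, 33, 15, 29, 4, 22, 16, 10]
Tree (level-order array): [36, 17, 39, 12, 33, None, None, 4, 15, 29, None, None, 10, None, 16, 22]
BFS from the root, enqueuing left then right child of each popped node:
  queue [36] -> pop 36, enqueue [17, 39], visited so far: [36]
  queue [17, 39] -> pop 17, enqueue [12, 33], visited so far: [36, 17]
  queue [39, 12, 33] -> pop 39, enqueue [none], visited so far: [36, 17, 39]
  queue [12, 33] -> pop 12, enqueue [4, 15], visited so far: [36, 17, 39, 12]
  queue [33, 4, 15] -> pop 33, enqueue [29], visited so far: [36, 17, 39, 12, 33]
  queue [4, 15, 29] -> pop 4, enqueue [10], visited so far: [36, 17, 39, 12, 33, 4]
  queue [15, 29, 10] -> pop 15, enqueue [16], visited so far: [36, 17, 39, 12, 33, 4, 15]
  queue [29, 10, 16] -> pop 29, enqueue [22], visited so far: [36, 17, 39, 12, 33, 4, 15, 29]
  queue [10, 16, 22] -> pop 10, enqueue [none], visited so far: [36, 17, 39, 12, 33, 4, 15, 29, 10]
  queue [16, 22] -> pop 16, enqueue [none], visited so far: [36, 17, 39, 12, 33, 4, 15, 29, 10, 16]
  queue [22] -> pop 22, enqueue [none], visited so far: [36, 17, 39, 12, 33, 4, 15, 29, 10, 16, 22]
Result: [36, 17, 39, 12, 33, 4, 15, 29, 10, 16, 22]


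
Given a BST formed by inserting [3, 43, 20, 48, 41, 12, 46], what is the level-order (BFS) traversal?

Tree insertion order: [3, 43, 20, 48, 41, 12, 46]
Tree (level-order array): [3, None, 43, 20, 48, 12, 41, 46]
BFS from the root, enqueuing left then right child of each popped node:
  queue [3] -> pop 3, enqueue [43], visited so far: [3]
  queue [43] -> pop 43, enqueue [20, 48], visited so far: [3, 43]
  queue [20, 48] -> pop 20, enqueue [12, 41], visited so far: [3, 43, 20]
  queue [48, 12, 41] -> pop 48, enqueue [46], visited so far: [3, 43, 20, 48]
  queue [12, 41, 46] -> pop 12, enqueue [none], visited so far: [3, 43, 20, 48, 12]
  queue [41, 46] -> pop 41, enqueue [none], visited so far: [3, 43, 20, 48, 12, 41]
  queue [46] -> pop 46, enqueue [none], visited so far: [3, 43, 20, 48, 12, 41, 46]
Result: [3, 43, 20, 48, 12, 41, 46]


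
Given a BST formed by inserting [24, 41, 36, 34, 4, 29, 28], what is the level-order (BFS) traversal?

Tree insertion order: [24, 41, 36, 34, 4, 29, 28]
Tree (level-order array): [24, 4, 41, None, None, 36, None, 34, None, 29, None, 28]
BFS from the root, enqueuing left then right child of each popped node:
  queue [24] -> pop 24, enqueue [4, 41], visited so far: [24]
  queue [4, 41] -> pop 4, enqueue [none], visited so far: [24, 4]
  queue [41] -> pop 41, enqueue [36], visited so far: [24, 4, 41]
  queue [36] -> pop 36, enqueue [34], visited so far: [24, 4, 41, 36]
  queue [34] -> pop 34, enqueue [29], visited so far: [24, 4, 41, 36, 34]
  queue [29] -> pop 29, enqueue [28], visited so far: [24, 4, 41, 36, 34, 29]
  queue [28] -> pop 28, enqueue [none], visited so far: [24, 4, 41, 36, 34, 29, 28]
Result: [24, 4, 41, 36, 34, 29, 28]


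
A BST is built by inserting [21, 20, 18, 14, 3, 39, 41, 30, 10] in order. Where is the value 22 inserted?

Starting tree (level order): [21, 20, 39, 18, None, 30, 41, 14, None, None, None, None, None, 3, None, None, 10]
Insertion path: 21 -> 39 -> 30
Result: insert 22 as left child of 30
Final tree (level order): [21, 20, 39, 18, None, 30, 41, 14, None, 22, None, None, None, 3, None, None, None, None, 10]


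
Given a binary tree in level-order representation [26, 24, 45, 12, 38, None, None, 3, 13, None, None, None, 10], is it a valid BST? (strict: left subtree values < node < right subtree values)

Level-order array: [26, 24, 45, 12, 38, None, None, 3, 13, None, None, None, 10]
Validate using subtree bounds (lo, hi): at each node, require lo < value < hi,
then recurse left with hi=value and right with lo=value.
Preorder trace (stopping at first violation):
  at node 26 with bounds (-inf, +inf): OK
  at node 24 with bounds (-inf, 26): OK
  at node 12 with bounds (-inf, 24): OK
  at node 3 with bounds (-inf, 12): OK
  at node 10 with bounds (3, 12): OK
  at node 13 with bounds (12, 24): OK
  at node 38 with bounds (24, 26): VIOLATION
Node 38 violates its bound: not (24 < 38 < 26).
Result: Not a valid BST


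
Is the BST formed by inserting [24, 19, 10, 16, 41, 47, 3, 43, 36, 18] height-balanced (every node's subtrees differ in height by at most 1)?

Tree (level-order array): [24, 19, 41, 10, None, 36, 47, 3, 16, None, None, 43, None, None, None, None, 18]
Definition: a tree is height-balanced if, at every node, |h(left) - h(right)| <= 1 (empty subtree has height -1).
Bottom-up per-node check:
  node 3: h_left=-1, h_right=-1, diff=0 [OK], height=0
  node 18: h_left=-1, h_right=-1, diff=0 [OK], height=0
  node 16: h_left=-1, h_right=0, diff=1 [OK], height=1
  node 10: h_left=0, h_right=1, diff=1 [OK], height=2
  node 19: h_left=2, h_right=-1, diff=3 [FAIL (|2--1|=3 > 1)], height=3
  node 36: h_left=-1, h_right=-1, diff=0 [OK], height=0
  node 43: h_left=-1, h_right=-1, diff=0 [OK], height=0
  node 47: h_left=0, h_right=-1, diff=1 [OK], height=1
  node 41: h_left=0, h_right=1, diff=1 [OK], height=2
  node 24: h_left=3, h_right=2, diff=1 [OK], height=4
Node 19 violates the condition: |2 - -1| = 3 > 1.
Result: Not balanced
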